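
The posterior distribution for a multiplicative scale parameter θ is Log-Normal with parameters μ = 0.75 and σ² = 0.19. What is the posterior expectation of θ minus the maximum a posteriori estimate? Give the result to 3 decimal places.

0.577

Mode = exp(μ − σ²) = exp(0.56) = 1.751.
Mean = exp(μ + σ²/2) = exp(0.845) = 2.328.
Difference = 2.328 − 1.751 = 0.577.
The posterior is right-skewed, so the mean exceeds the mode.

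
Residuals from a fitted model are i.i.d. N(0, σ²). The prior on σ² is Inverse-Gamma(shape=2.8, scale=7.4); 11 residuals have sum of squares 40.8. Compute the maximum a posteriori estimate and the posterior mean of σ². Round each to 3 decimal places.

Posterior: Inverse-Gamma(shape = 2.8+11/2 = 8.3, scale = 7.4+40.8/2 = 27.8).
Mode = β/(α+1) = 27.8/9.3 = 2.989.
Mean = β/(α−1) = 27.8/7.3 = 3.808.
The posterior is right-skewed, so the mean exceeds the mode.

MAP: 2.989. Posterior mean: 3.808.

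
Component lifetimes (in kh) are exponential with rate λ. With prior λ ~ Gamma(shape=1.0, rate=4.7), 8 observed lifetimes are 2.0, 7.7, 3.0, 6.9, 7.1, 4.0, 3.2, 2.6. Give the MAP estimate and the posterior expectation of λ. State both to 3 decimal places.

Σ times = 36.5. Posterior: Gamma(shape = 1.0+8 = 9.0, rate = 4.7+36.5 = 41.2).
Mode = (α−1)/β = 8.0/41.2 = 0.194.
Mean = α/β = 9.0/41.2 = 0.218.

MAP = 0.194, posterior mean = 0.218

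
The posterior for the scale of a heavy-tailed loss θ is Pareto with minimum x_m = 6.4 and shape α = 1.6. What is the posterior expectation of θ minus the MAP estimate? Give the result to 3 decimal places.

The Pareto density is strictly decreasing on [x_m, ∞), so the mode is x_m = 6.400.
Mean = α·x_m/(α−1) = 1.6·6.4/0.6 = 17.067.
Difference = 17.067 − 6.400 = 10.667.
The posterior is right-skewed, so the mean exceeds the mode.

10.667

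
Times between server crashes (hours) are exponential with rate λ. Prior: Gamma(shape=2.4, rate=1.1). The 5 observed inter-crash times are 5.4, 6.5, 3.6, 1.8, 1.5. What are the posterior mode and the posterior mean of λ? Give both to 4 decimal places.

MAP: 0.3216. Posterior mean: 0.3719.

Σ times = 18.8. Posterior: Gamma(shape = 2.4+5 = 7.4, rate = 1.1+18.8 = 19.9).
Mode = (α−1)/β = 6.4/19.9 = 0.3216.
Mean = α/β = 7.4/19.9 = 0.3719.
The mean is pulled above the mode by the posterior's right skew.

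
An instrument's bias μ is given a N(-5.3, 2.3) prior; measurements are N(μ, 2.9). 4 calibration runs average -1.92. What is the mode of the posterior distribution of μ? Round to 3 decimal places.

Posterior for μ is Normal. Precision-weighted mean: (1/2.3·-5.3 + 4/2.9·-1.92) / (1/2.3 + 4/2.9) = -2.730.
A Normal posterior is symmetric, so mode = mean.
This is the posterior mode — the MAP estimate.

-2.730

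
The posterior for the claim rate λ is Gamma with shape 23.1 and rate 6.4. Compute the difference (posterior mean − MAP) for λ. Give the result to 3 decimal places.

Mode = (α−1)/β = 22.1/6.4 = 3.453.
Mean = α/β = 23.1/6.4 = 3.609.
Difference = 3.609 − 3.453 = 0.156.
Mean > mode: the posterior has a right tail.

0.156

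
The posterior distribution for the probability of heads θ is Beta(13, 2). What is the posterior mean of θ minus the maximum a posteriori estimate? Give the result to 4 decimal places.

Mode = (13−1)/(13+2−2) = 12/13 = 0.9231.
Mean = 13/(13+2) = 13/15 = 0.8667.
Difference = 0.8667 − 0.9231 = -0.0564.

-0.0564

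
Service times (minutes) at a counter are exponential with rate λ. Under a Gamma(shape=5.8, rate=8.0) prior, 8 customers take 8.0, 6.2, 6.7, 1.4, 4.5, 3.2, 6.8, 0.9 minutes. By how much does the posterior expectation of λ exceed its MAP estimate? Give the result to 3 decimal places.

Σ times = 37.7. Posterior: Gamma(shape = 5.8+8 = 13.8, rate = 8.0+37.7 = 45.7).
Mode = (α−1)/β = 12.8/45.7 = 0.280.
Mean = α/β = 13.8/45.7 = 0.302.
Difference = 0.302 − 0.280 = 0.022.

0.022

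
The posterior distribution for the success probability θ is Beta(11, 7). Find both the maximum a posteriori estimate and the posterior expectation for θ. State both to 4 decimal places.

Mode = (11−1)/(11+7−2) = 10/16 = 0.6250.
Mean = 11/(11+7) = 11/18 = 0.6111.

MAP: 0.6250. Posterior mean: 0.6111.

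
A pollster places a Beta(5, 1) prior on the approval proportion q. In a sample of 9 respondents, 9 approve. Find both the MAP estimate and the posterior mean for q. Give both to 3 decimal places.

q_MAP = 1.000, E[q|data] = 0.933

Posterior: Beta(5+9, 1+0) = Beta(14, 1).
Since β = 1 ≤ 1 and α > 1, the Beta density is monotone increasing on [0,1]; the mode is at 1.
Mean = 14/(14+1) = 0.933.
The posterior is left-skewed, so the mode exceeds the mean.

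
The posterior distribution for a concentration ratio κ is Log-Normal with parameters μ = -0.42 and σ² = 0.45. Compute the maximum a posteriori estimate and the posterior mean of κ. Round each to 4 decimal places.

MAP = 0.4190, posterior mean = 0.8228

Mode = exp(μ − σ²) = exp(-0.87) = 0.4190.
Mean = exp(μ + σ²/2) = exp(-0.195) = 0.8228.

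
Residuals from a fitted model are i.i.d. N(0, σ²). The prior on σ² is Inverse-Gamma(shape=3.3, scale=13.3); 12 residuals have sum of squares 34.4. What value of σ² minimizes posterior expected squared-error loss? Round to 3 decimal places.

3.675

Posterior: Inverse-Gamma(shape = 3.3+12/2 = 9.3, scale = 13.3+34.4/2 = 30.5).
Mode = β/(α+1) = 30.5/10.3 = 2.961.
Mean = β/(α−1) = 30.5/8.3 = 3.675.
Squared-error loss ⇒ the optimal estimator is the posterior mean.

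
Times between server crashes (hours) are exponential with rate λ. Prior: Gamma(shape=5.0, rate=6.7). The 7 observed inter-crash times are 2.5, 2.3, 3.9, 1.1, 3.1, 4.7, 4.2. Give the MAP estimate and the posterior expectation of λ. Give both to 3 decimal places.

Σ times = 21.8. Posterior: Gamma(shape = 5.0+7 = 12.0, rate = 6.7+21.8 = 28.5).
Mode = (α−1)/β = 11.0/28.5 = 0.386.
Mean = α/β = 12.0/28.5 = 0.421.

MAP: 0.386. Posterior mean: 0.421.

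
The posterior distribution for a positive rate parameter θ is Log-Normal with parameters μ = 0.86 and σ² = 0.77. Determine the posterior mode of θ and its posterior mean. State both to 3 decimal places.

Mode = exp(μ − σ²) = exp(0.09) = 1.094.
Mean = exp(μ + σ²/2) = exp(1.245) = 3.473.

θ_MAP = 1.094, E[θ|data] = 3.473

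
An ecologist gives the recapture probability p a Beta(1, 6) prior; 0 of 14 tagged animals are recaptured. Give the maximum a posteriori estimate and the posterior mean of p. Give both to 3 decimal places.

MAP = 0.000; posterior mean = 0.048

Posterior: Beta(1+0, 6+14) = Beta(1, 20).
Since α = 1 ≤ 1 and β > 1, the Beta density is monotone decreasing on [0,1]; the mode is at 0.
Mean = 1/(1+20) = 0.048.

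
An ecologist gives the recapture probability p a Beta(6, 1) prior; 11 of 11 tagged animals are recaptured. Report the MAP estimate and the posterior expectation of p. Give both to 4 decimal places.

Posterior: Beta(6+11, 1+0) = Beta(17, 1).
Since β = 1 ≤ 1 and α > 1, the Beta density is monotone increasing on [0,1]; the mode is at 1.
Mean = 17/(17+1) = 0.9444.
Mode > mean: the posterior has a left tail.

p_MAP = 1.0000, E[p|data] = 0.9444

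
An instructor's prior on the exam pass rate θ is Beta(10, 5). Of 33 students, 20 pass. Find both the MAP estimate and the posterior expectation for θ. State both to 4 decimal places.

Posterior: Beta(10+20, 5+13) = Beta(30, 18).
Mode = (30−1)/(30+18−2) = 29/46 = 0.6304.
Mean = 30/(30+18) = 30/48 = 0.6250.
Mode > mean: the posterior has a left tail.

MAP = 0.6304, posterior mean = 0.6250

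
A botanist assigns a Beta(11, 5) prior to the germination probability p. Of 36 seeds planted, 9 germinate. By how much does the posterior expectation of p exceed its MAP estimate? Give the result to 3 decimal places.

Posterior: Beta(11+9, 5+27) = Beta(20, 32).
Mode = (20−1)/(20+32−2) = 19/50 = 0.380.
Mean = 20/(20+32) = 20/52 = 0.385.
Difference = 0.385 − 0.380 = 0.005.

0.005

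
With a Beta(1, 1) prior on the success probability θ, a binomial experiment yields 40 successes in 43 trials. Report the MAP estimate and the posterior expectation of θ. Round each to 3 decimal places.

Posterior: Beta(1+40, 1+3) = Beta(41, 4).
Mode = (41−1)/(41+4−2) = 40/43 = 0.930.
With a flat prior the MAP equals the MLE, 40/43.
Mean = 41/(41+4) = 41/45 = 0.911.

MAP = 0.930, posterior mean = 0.911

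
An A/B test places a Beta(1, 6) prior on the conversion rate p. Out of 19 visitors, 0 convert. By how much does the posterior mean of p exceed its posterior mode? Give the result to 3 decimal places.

Posterior: Beta(1+0, 6+19) = Beta(1, 25).
Since α = 1 ≤ 1 and β > 1, the Beta density is monotone decreasing on [0,1]; the mode is at 0.
Mean = 1/(1+25) = 0.038.
Difference = 0.038 − 0.000 = 0.038.

0.038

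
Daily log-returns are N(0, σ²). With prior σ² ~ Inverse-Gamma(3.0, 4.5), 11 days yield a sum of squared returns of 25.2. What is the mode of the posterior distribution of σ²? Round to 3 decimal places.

1.800

Posterior: Inverse-Gamma(shape = 3.0+11/2 = 8.5, scale = 4.5+25.2/2 = 17.1).
Mode = β/(α+1) = 17.1/9.5 = 1.800.
Mean = β/(α−1) = 17.1/7.5 = 2.280.
This is the posterior mode — the MAP estimate.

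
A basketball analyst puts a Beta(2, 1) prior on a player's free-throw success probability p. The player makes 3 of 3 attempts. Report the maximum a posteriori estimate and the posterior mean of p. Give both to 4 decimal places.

Posterior: Beta(2+3, 1+0) = Beta(5, 1).
Since β = 1 ≤ 1 and α > 1, the Beta density is monotone increasing on [0,1]; the mode is at 1.
Mean = 5/(5+1) = 0.8333.
Mode > mean: the posterior has a left tail.

MAP: 1.0000. Posterior mean: 0.8333.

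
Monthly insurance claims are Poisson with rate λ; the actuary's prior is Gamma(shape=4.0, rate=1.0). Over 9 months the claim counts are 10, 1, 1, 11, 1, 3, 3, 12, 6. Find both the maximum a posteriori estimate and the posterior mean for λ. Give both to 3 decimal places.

MAP = 5.100, posterior mean = 5.200

Σ counts = 48. Posterior: Gamma(shape = 4.0+48 = 52.0, rate = 1.0+9 = 10.0).
Mode = (α−1)/β = 51.0/10.0 = 5.100.
Mean = α/β = 52.0/10.0 = 5.200.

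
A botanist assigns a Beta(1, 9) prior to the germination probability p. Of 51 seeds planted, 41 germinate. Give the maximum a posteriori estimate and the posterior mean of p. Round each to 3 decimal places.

MAP: 0.695. Posterior mean: 0.689.

Posterior: Beta(1+41, 9+10) = Beta(42, 19).
Mode = (42−1)/(42+19−2) = 41/59 = 0.695.
Mean = 42/(42+19) = 42/61 = 0.689.
Mode > mean: the posterior has a left tail.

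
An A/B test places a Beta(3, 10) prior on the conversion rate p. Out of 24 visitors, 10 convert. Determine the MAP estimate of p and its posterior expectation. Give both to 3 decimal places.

MAP = 0.343; posterior mean = 0.351

Posterior: Beta(3+10, 10+14) = Beta(13, 24).
Mode = (13−1)/(13+24−2) = 12/35 = 0.343.
Mean = 13/(13+24) = 13/37 = 0.351.
The posterior is right-skewed, so the mean exceeds the mode.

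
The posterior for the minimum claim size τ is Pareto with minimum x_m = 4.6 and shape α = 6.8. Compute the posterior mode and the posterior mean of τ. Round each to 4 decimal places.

τ_MAP = 4.6000, E[τ|data] = 5.3931

The Pareto density is strictly decreasing on [x_m, ∞), so the mode is x_m = 4.6000.
Mean = α·x_m/(α−1) = 6.8·4.6/5.8 = 5.3931.
Right-skewed posterior ⇒ mode < mean.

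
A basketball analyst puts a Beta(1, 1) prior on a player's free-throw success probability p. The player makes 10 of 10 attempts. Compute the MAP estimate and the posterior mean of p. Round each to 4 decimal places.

MAP = 1.0000, posterior mean = 0.9167

Posterior: Beta(1+10, 1+0) = Beta(11, 1).
Since β = 1 ≤ 1 and α > 1, the Beta density is monotone increasing on [0,1]; the mode is at 1.
Mean = 11/(11+1) = 0.9167.
Mode > mean: the posterior has a left tail.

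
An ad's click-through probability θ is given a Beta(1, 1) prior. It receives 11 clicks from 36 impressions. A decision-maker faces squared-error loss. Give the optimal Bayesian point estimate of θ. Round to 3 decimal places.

Posterior: Beta(1+11, 1+25) = Beta(12, 26).
Mode = (12−1)/(12+26−2) = 11/36 = 0.306.
With a flat prior the MAP equals the MLE, 11/36.
Mean = 12/(12+26) = 12/38 = 0.316.
Squared-error loss ⇒ the optimal estimator is the posterior mean.

0.316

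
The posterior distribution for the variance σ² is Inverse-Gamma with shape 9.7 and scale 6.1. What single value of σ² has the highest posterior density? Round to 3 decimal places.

Mode = β/(α+1) = 6.1/10.7 = 0.570.
Mean = β/(α−1) = 6.1/8.7 = 0.701.
This is the posterior mode — the MAP estimate.

0.570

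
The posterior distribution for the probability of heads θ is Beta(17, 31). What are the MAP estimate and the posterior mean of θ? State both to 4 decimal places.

Mode = (17−1)/(17+31−2) = 16/46 = 0.3478.
Mean = 17/(17+31) = 17/48 = 0.3542.

MAP estimate = 0.3478, posterior mean = 0.3542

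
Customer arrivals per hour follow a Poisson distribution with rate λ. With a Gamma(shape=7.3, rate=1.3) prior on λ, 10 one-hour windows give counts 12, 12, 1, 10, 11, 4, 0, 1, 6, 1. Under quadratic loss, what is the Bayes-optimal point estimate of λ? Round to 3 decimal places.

Σ counts = 58. Posterior: Gamma(shape = 7.3+58 = 65.3, rate = 1.3+10 = 11.3).
Mode = (α−1)/β = 64.3/11.3 = 5.690.
Mean = α/β = 65.3/11.3 = 5.779.
Quadratic loss ⇒ the optimal estimator is the posterior mean.

5.779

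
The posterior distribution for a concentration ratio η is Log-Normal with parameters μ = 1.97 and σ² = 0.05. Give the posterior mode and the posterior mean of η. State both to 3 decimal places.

η_MAP = 6.821, E[η|data] = 7.352

Mode = exp(μ − σ²) = exp(1.92) = 6.821.
Mean = exp(μ + σ²/2) = exp(1.995) = 7.352.
The posterior is right-skewed, so the mean exceeds the mode.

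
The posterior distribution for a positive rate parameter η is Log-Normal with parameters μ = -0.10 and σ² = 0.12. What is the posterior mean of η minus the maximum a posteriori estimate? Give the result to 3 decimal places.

Mode = exp(μ − σ²) = exp(-0.22) = 0.803.
Mean = exp(μ + σ²/2) = exp(-0.040) = 0.961.
Difference = 0.961 − 0.803 = 0.158.
Right-skewed posterior ⇒ mode < mean.

0.158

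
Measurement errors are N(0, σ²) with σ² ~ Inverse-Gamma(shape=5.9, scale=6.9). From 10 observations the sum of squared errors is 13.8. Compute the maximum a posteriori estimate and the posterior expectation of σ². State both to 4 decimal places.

Posterior: Inverse-Gamma(shape = 5.9+10/2 = 10.9, scale = 6.9+13.8/2 = 13.8).
Mode = β/(α+1) = 13.8/11.9 = 1.1597.
Mean = β/(α−1) = 13.8/9.9 = 1.3939.
Right-skewed posterior ⇒ mode < mean.

MAP = 1.1597, posterior mean = 1.3939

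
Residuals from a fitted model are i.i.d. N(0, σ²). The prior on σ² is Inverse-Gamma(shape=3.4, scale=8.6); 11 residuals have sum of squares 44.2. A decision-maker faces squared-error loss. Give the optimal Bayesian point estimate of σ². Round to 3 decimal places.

Posterior: Inverse-Gamma(shape = 3.4+11/2 = 8.9, scale = 8.6+44.2/2 = 30.7).
Mode = β/(α+1) = 30.7/9.9 = 3.101.
Mean = β/(α−1) = 30.7/7.9 = 3.886.
Squared-error loss ⇒ the optimal estimator is the posterior mean.

3.886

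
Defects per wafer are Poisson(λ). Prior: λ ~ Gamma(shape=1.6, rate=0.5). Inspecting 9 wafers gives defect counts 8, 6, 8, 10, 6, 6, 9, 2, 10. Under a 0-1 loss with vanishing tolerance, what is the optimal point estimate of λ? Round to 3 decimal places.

Σ counts = 65. Posterior: Gamma(shape = 1.6+65 = 66.6, rate = 0.5+9 = 9.5).
Mode = (α−1)/β = 65.6/9.5 = 6.905.
Mean = α/β = 66.6/9.5 = 7.011.
This is the posterior mode — the MAP estimate.

6.905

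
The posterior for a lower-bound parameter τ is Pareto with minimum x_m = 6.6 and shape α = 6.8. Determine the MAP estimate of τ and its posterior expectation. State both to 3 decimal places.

The Pareto density is strictly decreasing on [x_m, ∞), so the mode is x_m = 6.600.
Mean = α·x_m/(α−1) = 6.8·6.6/5.8 = 7.738.
The posterior is right-skewed, so the mean exceeds the mode.

MAP = 6.600; posterior mean = 7.738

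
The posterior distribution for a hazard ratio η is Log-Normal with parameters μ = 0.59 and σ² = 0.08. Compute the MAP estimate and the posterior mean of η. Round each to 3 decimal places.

η_MAP = 1.665, E[η|data] = 1.878

Mode = exp(μ − σ²) = exp(0.51) = 1.665.
Mean = exp(μ + σ²/2) = exp(0.630) = 1.878.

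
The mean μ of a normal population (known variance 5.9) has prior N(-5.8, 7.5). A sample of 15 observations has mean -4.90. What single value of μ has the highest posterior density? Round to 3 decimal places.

Posterior for μ is Normal. Precision-weighted mean: (1/7.5·-5.8 + 15/5.9·-4.90) / (1/7.5 + 15/5.9) = -4.945.
A Normal posterior is symmetric, so mode = mean.
This is the posterior mode — the MAP estimate.

-4.945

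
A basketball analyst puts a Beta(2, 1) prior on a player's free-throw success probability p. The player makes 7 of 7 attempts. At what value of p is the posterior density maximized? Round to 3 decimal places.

Posterior: Beta(2+7, 1+0) = Beta(9, 1).
Since β = 1 ≤ 1 and α > 1, the Beta density is monotone increasing on [0,1]; the mode is at 1.
Mean = 9/(9+1) = 0.900.
This is the posterior mode — the MAP estimate.

1.000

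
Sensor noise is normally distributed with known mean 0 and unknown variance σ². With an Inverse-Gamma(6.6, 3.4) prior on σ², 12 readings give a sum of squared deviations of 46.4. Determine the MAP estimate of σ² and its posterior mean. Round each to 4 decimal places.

MAP = 1.9559, posterior mean = 2.2931

Posterior: Inverse-Gamma(shape = 6.6+12/2 = 12.6, scale = 3.4+46.4/2 = 26.6).
Mode = β/(α+1) = 26.6/13.6 = 1.9559.
Mean = β/(α−1) = 26.6/11.6 = 2.2931.
Mean > mode: the posterior has a right tail.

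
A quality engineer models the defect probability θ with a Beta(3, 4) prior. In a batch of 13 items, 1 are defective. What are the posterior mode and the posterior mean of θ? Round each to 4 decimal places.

Posterior: Beta(3+1, 4+12) = Beta(4, 16).
Mode = (4−1)/(4+16−2) = 3/18 = 0.1667.
Mean = 4/(4+16) = 4/20 = 0.2000.
Mean > mode: the posterior has a right tail.

MAP = 0.1667, posterior mean = 0.2000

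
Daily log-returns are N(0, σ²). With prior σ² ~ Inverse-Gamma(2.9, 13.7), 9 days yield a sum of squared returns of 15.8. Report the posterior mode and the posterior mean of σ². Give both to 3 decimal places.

Posterior: Inverse-Gamma(shape = 2.9+9/2 = 7.4, scale = 13.7+15.8/2 = 21.6).
Mode = β/(α+1) = 21.6/8.4 = 2.571.
Mean = β/(α−1) = 21.6/6.4 = 3.375.
The mean is pulled above the mode by the posterior's right skew.

MAP: 2.571. Posterior mean: 3.375.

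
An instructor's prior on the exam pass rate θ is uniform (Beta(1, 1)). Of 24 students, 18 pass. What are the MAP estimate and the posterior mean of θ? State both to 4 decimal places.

Posterior: Beta(1+18, 1+6) = Beta(19, 7).
Mode = (19−1)/(19+7−2) = 18/24 = 0.7500.
Mean = 19/(19+7) = 19/26 = 0.7308.
Mode > mean: the posterior has a left tail.

MAP estimate = 0.7500, posterior mean = 0.7308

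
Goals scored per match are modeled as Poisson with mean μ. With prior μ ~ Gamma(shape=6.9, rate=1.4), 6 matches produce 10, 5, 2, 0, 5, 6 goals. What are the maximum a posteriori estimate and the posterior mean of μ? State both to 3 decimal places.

Σ counts = 28. Posterior: Gamma(shape = 6.9+28 = 34.9, rate = 1.4+6 = 7.4).
Mode = (α−1)/β = 33.9/7.4 = 4.581.
Mean = α/β = 34.9/7.4 = 4.716.

MAP: 4.581. Posterior mean: 4.716.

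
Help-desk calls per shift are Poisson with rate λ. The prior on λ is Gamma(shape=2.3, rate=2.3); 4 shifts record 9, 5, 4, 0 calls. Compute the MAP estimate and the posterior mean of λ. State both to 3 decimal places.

Σ counts = 18. Posterior: Gamma(shape = 2.3+18 = 20.3, rate = 2.3+4 = 6.3).
Mode = (α−1)/β = 19.3/6.3 = 3.063.
Mean = α/β = 20.3/6.3 = 3.222.

MAP: 3.063. Posterior mean: 3.222.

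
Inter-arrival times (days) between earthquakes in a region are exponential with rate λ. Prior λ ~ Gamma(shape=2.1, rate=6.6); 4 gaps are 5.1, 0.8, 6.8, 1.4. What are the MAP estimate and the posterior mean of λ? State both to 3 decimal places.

Σ times = 14.1. Posterior: Gamma(shape = 2.1+4 = 6.1, rate = 6.6+14.1 = 20.7).
Mode = (α−1)/β = 5.1/20.7 = 0.246.
Mean = α/β = 6.1/20.7 = 0.295.

MAP: 0.246. Posterior mean: 0.295.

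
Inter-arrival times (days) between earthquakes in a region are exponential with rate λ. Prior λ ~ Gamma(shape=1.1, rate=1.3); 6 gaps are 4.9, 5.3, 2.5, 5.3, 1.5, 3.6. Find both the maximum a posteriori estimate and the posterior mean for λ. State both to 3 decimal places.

MAP: 0.250. Posterior mean: 0.291.

Σ times = 23.1. Posterior: Gamma(shape = 1.1+6 = 7.1, rate = 1.3+23.1 = 24.4).
Mode = (α−1)/β = 6.1/24.4 = 0.250.
Mean = α/β = 7.1/24.4 = 0.291.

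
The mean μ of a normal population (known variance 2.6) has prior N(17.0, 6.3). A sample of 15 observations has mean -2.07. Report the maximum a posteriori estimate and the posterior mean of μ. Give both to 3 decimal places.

MAP = -1.559; posterior mean = -1.559

Posterior for μ is Normal. Precision-weighted mean: (1/6.3·17.0 + 15/2.6·-2.07) / (1/6.3 + 15/2.6) = -1.559.
A Normal posterior is symmetric, so mode = mean.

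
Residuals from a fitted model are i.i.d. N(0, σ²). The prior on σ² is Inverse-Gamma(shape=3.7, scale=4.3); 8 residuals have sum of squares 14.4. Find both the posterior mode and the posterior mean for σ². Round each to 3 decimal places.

posterior mode = 1.322, posterior mean = 1.716

Posterior: Inverse-Gamma(shape = 3.7+8/2 = 7.7, scale = 4.3+14.4/2 = 11.5).
Mode = β/(α+1) = 11.5/8.7 = 1.322.
Mean = β/(α−1) = 11.5/6.7 = 1.716.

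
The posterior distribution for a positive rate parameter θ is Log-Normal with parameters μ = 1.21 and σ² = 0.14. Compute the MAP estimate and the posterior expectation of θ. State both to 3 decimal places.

MAP estimate = 2.915, posterior expectation = 3.597

Mode = exp(μ − σ²) = exp(1.07) = 2.915.
Mean = exp(μ + σ²/2) = exp(1.280) = 3.597.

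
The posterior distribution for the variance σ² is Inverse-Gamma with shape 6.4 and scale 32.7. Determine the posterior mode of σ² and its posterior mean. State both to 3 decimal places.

MAP = 4.419, posterior mean = 6.056

Mode = β/(α+1) = 32.7/7.4 = 4.419.
Mean = β/(α−1) = 32.7/5.4 = 6.056.
The posterior is right-skewed, so the mean exceeds the mode.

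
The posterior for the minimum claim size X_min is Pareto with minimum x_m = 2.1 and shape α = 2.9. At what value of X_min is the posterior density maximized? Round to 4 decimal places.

The Pareto density is strictly decreasing on [x_m, ∞), so the mode is x_m = 2.1000.
Mean = α·x_m/(α−1) = 2.9·2.1/1.9 = 3.2053.
This is the posterior mode — the MAP estimate.

2.1000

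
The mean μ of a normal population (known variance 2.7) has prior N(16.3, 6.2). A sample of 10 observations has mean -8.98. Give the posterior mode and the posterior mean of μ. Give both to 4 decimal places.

MAP = -7.9250, posterior mean = -7.9250

Posterior for μ is Normal. Precision-weighted mean: (1/6.2·16.3 + 10/2.7·-8.98) / (1/6.2 + 10/2.7) = -7.9250.
A Normal posterior is symmetric, so mode = mean.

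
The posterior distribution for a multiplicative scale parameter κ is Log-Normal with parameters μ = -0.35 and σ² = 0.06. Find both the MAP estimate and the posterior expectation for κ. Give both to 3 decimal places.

Mode = exp(μ − σ²) = exp(-0.41) = 0.664.
Mean = exp(μ + σ²/2) = exp(-0.320) = 0.726.
The mean is pulled above the mode by the posterior's right skew.

MAP = 0.664; posterior mean = 0.726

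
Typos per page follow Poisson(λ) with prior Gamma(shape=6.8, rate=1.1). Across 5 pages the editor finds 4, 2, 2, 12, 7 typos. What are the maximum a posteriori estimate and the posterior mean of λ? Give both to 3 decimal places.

MAP = 5.377; posterior mean = 5.541

Σ counts = 27. Posterior: Gamma(shape = 6.8+27 = 33.8, rate = 1.1+5 = 6.1).
Mode = (α−1)/β = 32.8/6.1 = 5.377.
Mean = α/β = 33.8/6.1 = 5.541.
Mean > mode: the posterior has a right tail.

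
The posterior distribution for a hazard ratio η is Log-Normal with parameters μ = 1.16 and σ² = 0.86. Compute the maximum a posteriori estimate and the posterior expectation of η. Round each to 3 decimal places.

MAP = 1.350, posterior mean = 4.904

Mode = exp(μ − σ²) = exp(0.30) = 1.350.
Mean = exp(μ + σ²/2) = exp(1.590) = 4.904.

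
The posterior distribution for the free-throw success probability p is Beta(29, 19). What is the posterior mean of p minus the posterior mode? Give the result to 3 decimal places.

Mode = (29−1)/(29+19−2) = 28/46 = 0.609.
Mean = 29/(29+19) = 29/48 = 0.604.
Difference = 0.604 − 0.609 = -0.005.

-0.005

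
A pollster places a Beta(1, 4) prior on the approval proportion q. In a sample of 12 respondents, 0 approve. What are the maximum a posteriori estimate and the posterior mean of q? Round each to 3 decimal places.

q_MAP = 0.000, E[q|data] = 0.059

Posterior: Beta(1+0, 4+12) = Beta(1, 16).
Since α = 1 ≤ 1 and β > 1, the Beta density is monotone decreasing on [0,1]; the mode is at 0.
Mean = 1/(1+16) = 0.059.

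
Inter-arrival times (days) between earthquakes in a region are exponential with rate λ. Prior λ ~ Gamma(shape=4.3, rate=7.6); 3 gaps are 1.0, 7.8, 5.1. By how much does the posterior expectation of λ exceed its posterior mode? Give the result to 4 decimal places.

0.0465

Σ times = 13.9. Posterior: Gamma(shape = 4.3+3 = 7.3, rate = 7.6+13.9 = 21.5).
Mode = (α−1)/β = 6.3/21.5 = 0.2930.
Mean = α/β = 7.3/21.5 = 0.3395.
Difference = 0.3395 − 0.2930 = 0.0465.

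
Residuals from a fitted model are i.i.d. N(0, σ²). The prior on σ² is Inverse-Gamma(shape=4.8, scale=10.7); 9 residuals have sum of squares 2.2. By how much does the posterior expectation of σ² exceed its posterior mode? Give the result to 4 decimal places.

0.2761

Posterior: Inverse-Gamma(shape = 4.8+9/2 = 9.3, scale = 10.7+2.2/2 = 11.8).
Mode = β/(α+1) = 11.8/10.3 = 1.1456.
Mean = β/(α−1) = 11.8/8.3 = 1.4217.
Difference = 1.4217 − 1.1456 = 0.2761.
The mean is pulled above the mode by the posterior's right skew.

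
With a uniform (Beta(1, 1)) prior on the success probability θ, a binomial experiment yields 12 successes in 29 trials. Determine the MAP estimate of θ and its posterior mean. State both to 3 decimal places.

Posterior: Beta(1+12, 1+17) = Beta(13, 18).
Mode = (13−1)/(13+18−2) = 12/29 = 0.414.
With a flat prior the MAP equals the MLE, 12/29.
Mean = 13/(13+18) = 13/31 = 0.419.
Mean > mode: the posterior has a right tail.

θ_MAP = 0.414, E[θ|data] = 0.419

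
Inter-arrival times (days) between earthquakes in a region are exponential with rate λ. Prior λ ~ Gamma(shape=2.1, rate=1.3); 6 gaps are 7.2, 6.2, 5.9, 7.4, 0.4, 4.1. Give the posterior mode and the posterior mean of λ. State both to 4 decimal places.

MAP: 0.2185. Posterior mean: 0.2492.

Σ times = 31.2. Posterior: Gamma(shape = 2.1+6 = 8.1, rate = 1.3+31.2 = 32.5).
Mode = (α−1)/β = 7.1/32.5 = 0.2185.
Mean = α/β = 8.1/32.5 = 0.2492.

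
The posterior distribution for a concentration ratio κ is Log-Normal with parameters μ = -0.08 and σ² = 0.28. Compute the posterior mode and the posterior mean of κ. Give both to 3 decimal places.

Mode = exp(μ − σ²) = exp(-0.36) = 0.698.
Mean = exp(μ + σ²/2) = exp(0.060) = 1.062.

MAP: 0.698. Posterior mean: 1.062.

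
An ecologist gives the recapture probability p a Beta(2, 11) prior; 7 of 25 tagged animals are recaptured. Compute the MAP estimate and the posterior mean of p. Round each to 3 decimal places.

Posterior: Beta(2+7, 11+18) = Beta(9, 29).
Mode = (9−1)/(9+29−2) = 8/36 = 0.222.
Mean = 9/(9+29) = 9/38 = 0.237.

MAP: 0.222. Posterior mean: 0.237.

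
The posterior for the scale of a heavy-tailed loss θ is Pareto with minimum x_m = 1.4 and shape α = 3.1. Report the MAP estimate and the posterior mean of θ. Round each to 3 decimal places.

The Pareto density is strictly decreasing on [x_m, ∞), so the mode is x_m = 1.400.
Mean = α·x_m/(α−1) = 3.1·1.4/2.1 = 2.067.
Right-skewed posterior ⇒ mode < mean.

MAP estimate = 1.400, posterior mean = 2.067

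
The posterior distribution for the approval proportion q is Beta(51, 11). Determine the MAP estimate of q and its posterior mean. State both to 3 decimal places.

Mode = (51−1)/(51+11−2) = 50/60 = 0.833.
Mean = 51/(51+11) = 51/62 = 0.823.

MAP = 0.833; posterior mean = 0.823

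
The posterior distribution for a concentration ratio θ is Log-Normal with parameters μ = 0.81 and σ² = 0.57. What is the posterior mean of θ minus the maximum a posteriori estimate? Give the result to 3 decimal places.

1.718

Mode = exp(μ − σ²) = exp(0.24) = 1.271.
Mean = exp(μ + σ²/2) = exp(1.095) = 2.989.
Difference = 2.989 − 1.271 = 1.718.
Mean > mode: the posterior has a right tail.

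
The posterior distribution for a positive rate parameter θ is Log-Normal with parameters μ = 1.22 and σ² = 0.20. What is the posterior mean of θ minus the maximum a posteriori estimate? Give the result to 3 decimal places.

0.970

Mode = exp(μ − σ²) = exp(1.02) = 2.773.
Mean = exp(μ + σ²/2) = exp(1.320) = 3.743.
Difference = 3.743 − 2.773 = 0.970.
Mean > mode: the posterior has a right tail.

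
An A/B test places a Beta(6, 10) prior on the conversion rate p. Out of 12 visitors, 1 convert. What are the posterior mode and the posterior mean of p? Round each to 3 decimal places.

Posterior: Beta(6+1, 10+11) = Beta(7, 21).
Mode = (7−1)/(7+21−2) = 6/26 = 0.231.
Mean = 7/(7+21) = 7/28 = 0.250.
Mean > mode: the posterior has a right tail.

MAP: 0.231. Posterior mean: 0.250.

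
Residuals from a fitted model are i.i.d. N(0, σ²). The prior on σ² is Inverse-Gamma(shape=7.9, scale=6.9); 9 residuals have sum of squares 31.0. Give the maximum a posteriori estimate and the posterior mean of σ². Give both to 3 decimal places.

MAP = 1.672; posterior mean = 1.965

Posterior: Inverse-Gamma(shape = 7.9+9/2 = 12.4, scale = 6.9+31.0/2 = 22.4).
Mode = β/(α+1) = 22.4/13.4 = 1.672.
Mean = β/(α−1) = 22.4/11.4 = 1.965.
Right-skewed posterior ⇒ mode < mean.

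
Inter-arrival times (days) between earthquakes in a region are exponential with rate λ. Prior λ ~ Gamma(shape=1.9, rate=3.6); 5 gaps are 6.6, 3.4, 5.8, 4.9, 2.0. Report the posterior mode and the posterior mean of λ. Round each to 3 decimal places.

Σ times = 22.7. Posterior: Gamma(shape = 1.9+5 = 6.9, rate = 3.6+22.7 = 26.3).
Mode = (α−1)/β = 5.9/26.3 = 0.224.
Mean = α/β = 6.9/26.3 = 0.262.

MAP = 0.224, posterior mean = 0.262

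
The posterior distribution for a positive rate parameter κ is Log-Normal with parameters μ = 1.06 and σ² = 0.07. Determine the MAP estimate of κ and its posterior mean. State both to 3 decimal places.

MAP = 2.691; posterior mean = 2.989

Mode = exp(μ − σ²) = exp(0.99) = 2.691.
Mean = exp(μ + σ²/2) = exp(1.095) = 2.989.
The posterior is right-skewed, so the mean exceeds the mode.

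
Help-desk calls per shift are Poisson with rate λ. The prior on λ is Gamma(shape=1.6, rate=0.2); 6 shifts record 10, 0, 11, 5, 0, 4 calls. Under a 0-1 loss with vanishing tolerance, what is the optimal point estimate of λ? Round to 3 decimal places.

Σ counts = 30. Posterior: Gamma(shape = 1.6+30 = 31.6, rate = 0.2+6 = 6.2).
Mode = (α−1)/β = 30.6/6.2 = 4.935.
Mean = α/β = 31.6/6.2 = 5.097.
This is the posterior mode — the MAP estimate.

4.935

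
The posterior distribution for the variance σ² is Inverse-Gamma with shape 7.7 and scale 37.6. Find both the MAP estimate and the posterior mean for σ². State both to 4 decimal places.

MAP estimate = 4.3218, posterior mean = 5.6119

Mode = β/(α+1) = 37.6/8.7 = 4.3218.
Mean = β/(α−1) = 37.6/6.7 = 5.6119.
The mean is pulled above the mode by the posterior's right skew.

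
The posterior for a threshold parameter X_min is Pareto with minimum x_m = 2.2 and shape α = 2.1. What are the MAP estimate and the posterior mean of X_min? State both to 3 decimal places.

The Pareto density is strictly decreasing on [x_m, ∞), so the mode is x_m = 2.200.
Mean = α·x_m/(α−1) = 2.1·2.2/1.1 = 4.200.
Mean > mode: the posterior has a right tail.

MAP estimate = 2.200, posterior mean = 4.200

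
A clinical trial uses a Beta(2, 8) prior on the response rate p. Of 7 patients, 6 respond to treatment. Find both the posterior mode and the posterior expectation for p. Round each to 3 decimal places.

MAP = 0.467; posterior mean = 0.471

Posterior: Beta(2+6, 8+1) = Beta(8, 9).
Mode = (8−1)/(8+9−2) = 7/15 = 0.467.
Mean = 8/(8+9) = 8/17 = 0.471.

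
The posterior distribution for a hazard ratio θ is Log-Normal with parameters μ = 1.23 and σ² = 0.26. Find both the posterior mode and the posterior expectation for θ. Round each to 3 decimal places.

MAP = 2.638, posterior mean = 3.896

Mode = exp(μ − σ²) = exp(0.97) = 2.638.
Mean = exp(μ + σ²/2) = exp(1.360) = 3.896.
The posterior is right-skewed, so the mean exceeds the mode.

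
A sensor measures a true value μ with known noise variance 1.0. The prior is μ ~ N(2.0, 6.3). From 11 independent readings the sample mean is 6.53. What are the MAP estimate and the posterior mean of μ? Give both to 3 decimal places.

Posterior for μ is Normal. Precision-weighted mean: (1/6.3·2.0 + 11/1.0·6.53) / (1/6.3 + 11/1.0) = 6.466.
A Normal posterior is symmetric, so mode = mean.

MAP = 6.466, posterior mean = 6.466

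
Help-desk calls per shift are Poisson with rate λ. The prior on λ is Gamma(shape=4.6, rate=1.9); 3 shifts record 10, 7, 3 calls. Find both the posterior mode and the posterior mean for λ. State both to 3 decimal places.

λ_MAP = 4.816, E[λ|data] = 5.020

Σ counts = 20. Posterior: Gamma(shape = 4.6+20 = 24.6, rate = 1.9+3 = 4.9).
Mode = (α−1)/β = 23.6/4.9 = 4.816.
Mean = α/β = 24.6/4.9 = 5.020.
Right-skewed posterior ⇒ mode < mean.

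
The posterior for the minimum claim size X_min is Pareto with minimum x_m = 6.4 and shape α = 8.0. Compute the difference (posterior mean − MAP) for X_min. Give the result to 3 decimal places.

0.914

The Pareto density is strictly decreasing on [x_m, ∞), so the mode is x_m = 6.400.
Mean = α·x_m/(α−1) = 8.0·6.4/7.0 = 7.314.
Difference = 7.314 − 6.400 = 0.914.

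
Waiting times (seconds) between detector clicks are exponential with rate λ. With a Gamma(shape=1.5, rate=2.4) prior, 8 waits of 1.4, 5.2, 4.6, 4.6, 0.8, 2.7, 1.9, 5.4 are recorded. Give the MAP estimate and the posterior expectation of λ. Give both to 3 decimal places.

MAP = 0.293, posterior mean = 0.328

Σ times = 26.6. Posterior: Gamma(shape = 1.5+8 = 9.5, rate = 2.4+26.6 = 29.0).
Mode = (α−1)/β = 8.5/29.0 = 0.293.
Mean = α/β = 9.5/29.0 = 0.328.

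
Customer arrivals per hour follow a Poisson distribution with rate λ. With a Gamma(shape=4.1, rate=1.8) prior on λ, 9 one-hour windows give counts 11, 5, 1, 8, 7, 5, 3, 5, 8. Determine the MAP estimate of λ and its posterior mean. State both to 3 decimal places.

Σ counts = 53. Posterior: Gamma(shape = 4.1+53 = 57.1, rate = 1.8+9 = 10.8).
Mode = (α−1)/β = 56.1/10.8 = 5.194.
Mean = α/β = 57.1/10.8 = 5.287.
The posterior is right-skewed, so the mean exceeds the mode.

MAP = 5.194; posterior mean = 5.287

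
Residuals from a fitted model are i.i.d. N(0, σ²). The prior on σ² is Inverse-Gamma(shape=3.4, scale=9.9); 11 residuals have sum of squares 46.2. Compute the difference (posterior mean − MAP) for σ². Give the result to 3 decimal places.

Posterior: Inverse-Gamma(shape = 3.4+11/2 = 8.9, scale = 9.9+46.2/2 = 33.0).
Mode = β/(α+1) = 33.0/9.9 = 3.333.
Mean = β/(α−1) = 33.0/7.9 = 4.177.
Difference = 4.177 − 3.333 = 0.844.

0.844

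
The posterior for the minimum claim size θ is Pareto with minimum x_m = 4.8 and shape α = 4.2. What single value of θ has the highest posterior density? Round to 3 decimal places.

4.800

The Pareto density is strictly decreasing on [x_m, ∞), so the mode is x_m = 4.800.
Mean = α·x_m/(α−1) = 4.2·4.8/3.2 = 6.300.
This is the posterior mode — the MAP estimate.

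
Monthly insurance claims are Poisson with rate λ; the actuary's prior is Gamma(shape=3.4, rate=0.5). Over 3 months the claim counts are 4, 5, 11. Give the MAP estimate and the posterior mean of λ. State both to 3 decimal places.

λ_MAP = 6.400, E[λ|data] = 6.686

Σ counts = 20. Posterior: Gamma(shape = 3.4+20 = 23.4, rate = 0.5+3 = 3.5).
Mode = (α−1)/β = 22.4/3.5 = 6.400.
Mean = α/β = 23.4/3.5 = 6.686.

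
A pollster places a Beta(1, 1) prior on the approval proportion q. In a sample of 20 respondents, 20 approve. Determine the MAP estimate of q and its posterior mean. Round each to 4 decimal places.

q_MAP = 1.0000, E[q|data] = 0.9545

Posterior: Beta(1+20, 1+0) = Beta(21, 1).
Since β = 1 ≤ 1 and α > 1, the Beta density is monotone increasing on [0,1]; the mode is at 1.
Mean = 21/(21+1) = 0.9545.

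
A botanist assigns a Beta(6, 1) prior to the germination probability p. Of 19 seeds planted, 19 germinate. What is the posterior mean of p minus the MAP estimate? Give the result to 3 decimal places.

Posterior: Beta(6+19, 1+0) = Beta(25, 1).
Since β = 1 ≤ 1 and α > 1, the Beta density is monotone increasing on [0,1]; the mode is at 1.
Mean = 25/(25+1) = 0.962.
Difference = 0.962 − 1.000 = -0.038.

-0.038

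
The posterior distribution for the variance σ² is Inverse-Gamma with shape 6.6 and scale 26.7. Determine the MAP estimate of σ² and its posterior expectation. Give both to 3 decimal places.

Mode = β/(α+1) = 26.7/7.6 = 3.513.
Mean = β/(α−1) = 26.7/5.6 = 4.768.

MAP = 3.513, posterior mean = 4.768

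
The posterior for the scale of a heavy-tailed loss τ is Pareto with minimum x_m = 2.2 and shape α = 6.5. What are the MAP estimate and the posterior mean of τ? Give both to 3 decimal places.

MAP = 2.200, posterior mean = 2.600

The Pareto density is strictly decreasing on [x_m, ∞), so the mode is x_m = 2.200.
Mean = α·x_m/(α−1) = 6.5·2.2/5.5 = 2.600.
Mean > mode: the posterior has a right tail.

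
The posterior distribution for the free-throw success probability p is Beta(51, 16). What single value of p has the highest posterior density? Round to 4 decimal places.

0.7692

Mode = (51−1)/(51+16−2) = 50/65 = 0.7692.
Mean = 51/(51+16) = 51/67 = 0.7612.
This is the posterior mode — the MAP estimate.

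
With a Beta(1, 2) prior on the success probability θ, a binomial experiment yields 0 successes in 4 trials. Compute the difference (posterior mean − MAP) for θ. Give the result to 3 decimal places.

Posterior: Beta(1+0, 2+4) = Beta(1, 6).
Since α = 1 ≤ 1 and β > 1, the Beta density is monotone decreasing on [0,1]; the mode is at 0.
Mean = 1/(1+6) = 0.143.
Difference = 0.143 − 0.000 = 0.143.

0.143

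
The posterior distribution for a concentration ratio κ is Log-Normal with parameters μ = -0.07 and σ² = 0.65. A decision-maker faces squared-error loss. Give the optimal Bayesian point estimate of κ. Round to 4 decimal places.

Mode = exp(μ − σ²) = exp(-0.72) = 0.4868.
Mean = exp(μ + σ²/2) = exp(0.255) = 1.2905.
Squared-error loss ⇒ the optimal estimator is the posterior mean.

1.2905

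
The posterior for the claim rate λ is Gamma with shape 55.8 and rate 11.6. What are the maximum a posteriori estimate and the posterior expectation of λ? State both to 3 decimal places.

Mode = (α−1)/β = 54.8/11.6 = 4.724.
Mean = α/β = 55.8/11.6 = 4.810.
Mean > mode: the posterior has a right tail.

λ_MAP = 4.724, E[λ|data] = 4.810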